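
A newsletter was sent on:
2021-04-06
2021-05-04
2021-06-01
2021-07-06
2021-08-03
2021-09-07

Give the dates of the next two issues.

Gaps: 28, 28, 35, 28, 35 days — a mix of 28 and 35. Every date is a Tuesday.
Each is the 1st Tuesday of its month.
1st Tuesday of October 2021: 2021-10-05.
1st Tuesday of November 2021: 2021-11-02.

2021-10-05, 2021-11-02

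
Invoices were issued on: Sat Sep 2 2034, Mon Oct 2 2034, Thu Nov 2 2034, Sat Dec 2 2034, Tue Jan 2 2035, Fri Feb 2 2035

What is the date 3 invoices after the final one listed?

Each date is the 2nd; the gaps (30, 31, 30, 31, 31) track the month lengths.
The rule is the 2nd of each month.
Next: March 2035 → Fri Mar 2 2035.
Next: April 2035 → Mon Apr 2 2035.
May 2035: Wed May 2 2035.

Wed May 2 2035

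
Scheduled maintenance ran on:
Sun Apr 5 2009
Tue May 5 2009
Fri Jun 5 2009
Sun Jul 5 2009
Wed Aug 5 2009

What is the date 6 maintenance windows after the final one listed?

The day-of-month is always 5 (30, 31, 30, 31 days between events).
So this recurs on the 5th of each month.
September 2009: Sat Sep 5 2009.
October 2009: Mon Oct 5 2009.
Next: November 2009 → Thu Nov 5 2009.
December 2009: Sat Dec 5 2009.
January 2010: Tue Jan 5 2010.
Next: February 2010 → Fri Feb 5 2010.

Fri Feb 5 2010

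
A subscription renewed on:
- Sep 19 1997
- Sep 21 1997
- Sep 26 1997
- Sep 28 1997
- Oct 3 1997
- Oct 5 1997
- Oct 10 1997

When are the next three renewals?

Oct 12 1997, Oct 17 1997, Oct 19 1997

Gaps: 2, 5, 2, 5, 2, 5 days — not constant, but cyclic with period 2.
The events fall on every Friday and Sunday.
The following Sunday is Oct 12 1997.
Next Friday: Oct 17 1997.
The following Sunday is Oct 19 1997.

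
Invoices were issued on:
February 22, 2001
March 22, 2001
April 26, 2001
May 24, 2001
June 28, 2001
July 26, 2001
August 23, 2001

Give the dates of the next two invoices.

All dates are Thursdays, 28, 35, 28, 35, 28, 28 days apart.
Specifically, the 4th Thursday of each month.
September 2001 — 4th Thursday is September 27, 2001.
October 2001 — 4th Thursday is October 25, 2001.

September 27, 2001; October 25, 2001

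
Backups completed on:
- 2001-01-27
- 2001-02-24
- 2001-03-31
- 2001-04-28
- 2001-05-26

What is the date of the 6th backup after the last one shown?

2001-11-24

These are Saturdays with 28, 35, 28, 28-day gaps.
Each is the final Saturday of its month — 2001-03-31 is past the 28th, so '4th Saturday' doesn't fit.
June 2001 ends with Saturday 2001-06-30.
Last Saturday of July 2001: 2001-07-28.
August 2001 ends with Saturday 2001-08-25.
Last Saturday of September 2001: 2001-09-29.
Last Saturday of October 2001: 2001-10-27.
November 2001 ends with Saturday 2001-11-24.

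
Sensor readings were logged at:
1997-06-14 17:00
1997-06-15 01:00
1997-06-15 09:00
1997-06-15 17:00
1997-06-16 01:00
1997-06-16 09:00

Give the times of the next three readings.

Spacing: 8, 8, 8, 8, 8 h — constant 8 h.
1997-06-16 09:00 + 8 h = 1997-06-16 17:00.
1997-06-16 17:00 + 8 h = 1997-06-17 01:00.
1997-06-17 01:00 + 8 h = 1997-06-17 09:00.

1997-06-16 17:00, 1997-06-17 01:00, 1997-06-17 09:00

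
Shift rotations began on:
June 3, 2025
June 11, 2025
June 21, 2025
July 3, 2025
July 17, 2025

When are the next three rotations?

Intervals are 8, 10, 12, 14 days — an arithmetic progression with common difference 2.
Next gap: 16 days. July 17, 2025 + 16 days = August 2, 2025.
Next gap: 18 days. August 2, 2025 + 18 days = August 20, 2025.
Next gap: 20 days. August 20, 2025 + 20 days = September 9, 2025.

August 2, 2025; August 20, 2025; September 9, 2025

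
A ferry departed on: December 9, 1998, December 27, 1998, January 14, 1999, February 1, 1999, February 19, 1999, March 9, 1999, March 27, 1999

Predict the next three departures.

April 14, 1999; May 2, 1999; May 20, 1999

Gaps between consecutive events: 18, 18, 18, 18, 18, 18 days — a constant 18-day interval.
March 27, 1999 + 18 days = April 14, 1999.
April 14, 1999 + 18 days = May 2, 1999.
May 2, 1999 + 18 days = May 20, 1999.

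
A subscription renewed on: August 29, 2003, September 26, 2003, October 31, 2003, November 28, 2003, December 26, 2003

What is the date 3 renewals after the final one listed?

March 26, 2004

Every date is a Friday; gaps 28, 35, 28, 28 days.
Each is the last Friday of its month (at least one falls on the 29th or later, ruling out '4th Friday').
January 2004 ends with Friday January 30, 2004.
Last Friday of February 2004: February 27, 2004.
Last Friday of March 2004: March 26, 2004.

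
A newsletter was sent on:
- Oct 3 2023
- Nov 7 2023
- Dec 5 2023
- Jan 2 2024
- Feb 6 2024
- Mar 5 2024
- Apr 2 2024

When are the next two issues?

All dates are Tuesdays, 35, 28, 28, 35, 28, 28 days apart.
Specifically, the 1st Tuesday of each month.
May 2024 — 1st Tuesday is May 7 2024.
June 2024 — 1st Tuesday is Jun 4 2024.

May 7 2024, Jun 4 2024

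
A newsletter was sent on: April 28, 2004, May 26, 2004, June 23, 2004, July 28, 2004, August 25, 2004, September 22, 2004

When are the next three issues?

October 27, 2004; November 24, 2004; December 22, 2004

These are Wednesdays at 28- or 35-day spacing (28, 28, 35, 28, 28).
The pattern: 4th Wednesday of the month.
4th Wednesday of October 2004: October 27, 2004.
November 2004 — 4th Wednesday is November 24, 2004.
December 2004 — 4th Wednesday is December 22, 2004.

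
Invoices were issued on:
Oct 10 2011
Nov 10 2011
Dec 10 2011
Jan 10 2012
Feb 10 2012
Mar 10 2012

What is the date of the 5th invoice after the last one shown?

Gaps: 31, 30, 31, 31, 29 days — not constant. Every event is on the 10th of the month.
Pattern: the 10th of each month.
April 2012: Apr 10 2012.
Next: May 2012 → May 10 2012.
Next: June 2012 → Jun 10 2012.
July 2012: Jul 10 2012.
August 2012: Aug 10 2012.

Aug 10 2012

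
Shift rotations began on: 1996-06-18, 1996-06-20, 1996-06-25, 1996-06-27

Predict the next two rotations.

Gaps: 2, 5, 2 days — not constant, but cyclic with period 2.
The events fall on every Tuesday and Thursday.
The following Tuesday is 1996-07-02.
The following Thursday is 1996-07-04.

1996-07-02, 1996-07-04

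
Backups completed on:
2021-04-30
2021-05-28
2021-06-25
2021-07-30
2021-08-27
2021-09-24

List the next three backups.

2021-10-29, 2021-11-26, 2021-12-31

These are Fridays with 28, 28, 35, 28, 28-day gaps.
Each is the final Friday of its month — 2021-04-30 is past the 28th, so '4th Friday' doesn't fit.
Last Friday of October 2021: 2021-10-29.
November 2021 ends with Friday 2021-11-26.
December 2021 ends with Friday 2021-12-31.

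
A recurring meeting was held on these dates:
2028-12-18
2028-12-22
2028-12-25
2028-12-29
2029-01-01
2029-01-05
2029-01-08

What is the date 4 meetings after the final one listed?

The gap pattern 4, 3, 4, 3, 4, 3 repeats every 2 events.
These are the Mondays and Fridays of each week.
Next Friday: 2029-01-12.
Next Monday: 2029-01-15.
Next Friday: 2029-01-19.
The following Monday is 2029-01-22.

2029-01-22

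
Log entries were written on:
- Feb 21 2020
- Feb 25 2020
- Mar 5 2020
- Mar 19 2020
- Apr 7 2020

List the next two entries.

Intervals are 4, 9, 14, 19 days — an arithmetic progression with common difference 5.
Next gap: 24 days. Apr 7 2020 + 24 days = May 1 2020.
Next gap: 29 days. May 1 2020 + 29 days = May 30 2020.

May 1 2020, May 30 2020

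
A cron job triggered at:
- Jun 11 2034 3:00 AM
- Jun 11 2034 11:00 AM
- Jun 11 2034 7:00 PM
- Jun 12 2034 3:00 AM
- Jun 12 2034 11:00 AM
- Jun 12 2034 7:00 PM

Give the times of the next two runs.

Jun 13 2034 3:00 AM, Jun 13 2034 11:00 AM

Spacing: 8, 8, 8, 8, 8 h — constant 8 h.
Jun 12 2034 7:00 PM + 8 h = Jun 13 2034 3:00 AM.
Jun 13 2034 3:00 AM + 8 h = Jun 13 2034 11:00 AM.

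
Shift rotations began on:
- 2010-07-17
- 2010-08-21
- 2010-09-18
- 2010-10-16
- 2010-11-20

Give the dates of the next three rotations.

2010-12-18, 2011-01-15, 2011-02-19

These are Saturdays at 28- or 35-day spacing (35, 28, 28, 35).
The pattern: 3rd Saturday of the month.
December 2010 — 3rd Saturday is 2010-12-18.
January 2011 — 3rd Saturday is 2011-01-15.
3rd Saturday of February 2011: 2011-02-19.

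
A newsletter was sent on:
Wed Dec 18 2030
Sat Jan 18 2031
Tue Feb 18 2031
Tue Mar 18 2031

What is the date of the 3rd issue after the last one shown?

Wed Jun 18 2031

Each date is the 18th; the gaps (31, 31, 28) track the month lengths.
The rule is the 18th of each month.
Next: April 2031 → Fri Apr 18 2031.
May 2031: Sun May 18 2031.
Next: June 2031 → Wed Jun 18 2031.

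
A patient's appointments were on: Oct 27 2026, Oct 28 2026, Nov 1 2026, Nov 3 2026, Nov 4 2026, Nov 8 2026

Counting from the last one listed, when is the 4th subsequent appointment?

Gaps: 1, 4, 2, 1, 4 days — not constant, but cyclic with period 3.
The events fall on every Tuesday, Wednesday and Sunday.
The following Tuesday is Nov 10 2026.
The following Wednesday is Nov 11 2026.
Next Sunday: Nov 15 2026.
Next Tuesday: Nov 17 2026.

Nov 17 2026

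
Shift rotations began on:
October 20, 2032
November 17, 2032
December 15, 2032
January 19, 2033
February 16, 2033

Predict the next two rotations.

March 16, 2033; April 20, 2033

Gaps: 28, 28, 35, 28 days — a mix of 28 and 35. Every date is a Wednesday.
Each is the 3rd Wednesday of its month.
3rd Wednesday of March 2033: March 16, 2033.
3rd Wednesday of April 2033: April 20, 2033.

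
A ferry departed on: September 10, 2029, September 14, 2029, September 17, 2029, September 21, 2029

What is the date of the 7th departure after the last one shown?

Every event lands on a Monday or Friday (gaps cycle 4, 3, 4).
So the schedule is: every Monday and Friday.
Next Monday: September 24, 2029.
Next Friday: September 28, 2029.
Next Monday: October 1, 2029.
The following Friday is October 5, 2029.
Next Monday: October 8, 2029.
Next Friday: October 12, 2029.
Next Monday: October 15, 2029.

October 15, 2029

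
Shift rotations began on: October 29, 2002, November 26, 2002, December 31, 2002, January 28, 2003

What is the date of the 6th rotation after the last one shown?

All Tuesdays; the gaps (28, 35, 28) vary with month length.
This is the last Tuesday of each month.
Last Tuesday of February 2003: February 25, 2003.
Last Tuesday of March 2003: March 25, 2003.
April 2003 ends with Tuesday April 29, 2003.
May 2003 ends with Tuesday May 27, 2003.
Last Tuesday of June 2003: June 24, 2003.
July 2003 ends with Tuesday July 29, 2003.

July 29, 2003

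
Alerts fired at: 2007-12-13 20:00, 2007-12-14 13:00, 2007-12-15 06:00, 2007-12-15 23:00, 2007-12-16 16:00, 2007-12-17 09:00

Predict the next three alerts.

2007-12-18 02:00, 2007-12-18 19:00, 2007-12-19 12:00

The interval is a steady 17 hours (17, 17, 17, 17, 17).
2007-12-17 09:00 + 17 h = 2007-12-18 02:00.
2007-12-18 02:00 + 17 h = 2007-12-18 19:00.
2007-12-18 19:00 + 17 h = 2007-12-19 12:00.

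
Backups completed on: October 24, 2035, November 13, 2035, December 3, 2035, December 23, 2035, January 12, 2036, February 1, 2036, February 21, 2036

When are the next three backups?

Gaps between consecutive events: 20, 20, 20, 20, 20, 20 days — a constant 20-day interval.
February 21, 2036 + 20 days = March 12, 2036.
March 12, 2036 + 20 days = April 1, 2036.
April 1, 2036 + 20 days = April 21, 2036.

March 12, 2036; April 1, 2036; April 21, 2036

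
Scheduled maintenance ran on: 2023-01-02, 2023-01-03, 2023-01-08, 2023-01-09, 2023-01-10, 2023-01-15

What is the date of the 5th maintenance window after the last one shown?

2023-01-24

Every event lands on a Monday or Tuesday or Sunday (gaps cycle 1, 5, 1, 1, 5).
So the schedule is: every Monday, Tuesday and Sunday.
Next Monday: 2023-01-16.
The following Tuesday is 2023-01-17.
Next Sunday: 2023-01-22.
Next Monday: 2023-01-23.
Next Tuesday: 2023-01-24.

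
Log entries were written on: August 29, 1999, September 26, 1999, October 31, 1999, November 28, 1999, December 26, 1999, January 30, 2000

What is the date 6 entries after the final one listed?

These are Sundays with 28, 35, 28, 28, 35-day gaps.
Each is the final Sunday of its month — August 29, 1999 is past the 28th, so '4th Sunday' doesn't fit.
February 2000 ends with Sunday February 27, 2000.
March 2000 ends with Sunday March 26, 2000.
Last Sunday of April 2000: April 30, 2000.
Last Sunday of May 2000: May 28, 2000.
June 2000 ends with Sunday June 25, 2000.
July 2000 ends with Sunday July 30, 2000.

July 30, 2000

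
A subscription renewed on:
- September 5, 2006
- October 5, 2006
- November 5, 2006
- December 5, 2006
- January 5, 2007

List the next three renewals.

The day-of-month is always 5 (30, 31, 30, 31 days between events).
So this recurs on the 5th of each month.
Next: February 2007 → February 5, 2007.
March 2007: March 5, 2007.
Next: April 2007 → April 5, 2007.

February 5, 2007; March 5, 2007; April 5, 2007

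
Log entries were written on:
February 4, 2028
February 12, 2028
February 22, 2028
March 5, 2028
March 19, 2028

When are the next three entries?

April 4, 2028; April 22, 2028; May 12, 2028

Gaps: 8, 10, 12, 14 days — each gap is 2 larger than the previous one.
Next gap: 16 days. March 19, 2028 + 16 days = April 4, 2028.
Next gap: 18 days. April 4, 2028 + 18 days = April 22, 2028.
Next gap: 20 days. April 22, 2028 + 20 days = May 12, 2028.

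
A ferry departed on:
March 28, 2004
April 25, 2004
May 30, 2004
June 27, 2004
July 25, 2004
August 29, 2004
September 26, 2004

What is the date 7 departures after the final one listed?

All Sundays; the gaps (28, 35, 28, 28, 35, 28) vary with month length.
This is the last Sunday of each month.
October 2004 ends with Sunday October 31, 2004.
Last Sunday of November 2004: November 28, 2004.
December 2004 ends with Sunday December 26, 2004.
Last Sunday of January 2005: January 30, 2005.
Last Sunday of February 2005: February 27, 2005.
March 2005 ends with Sunday March 27, 2005.
April 2005 ends with Sunday April 24, 2005.

April 24, 2005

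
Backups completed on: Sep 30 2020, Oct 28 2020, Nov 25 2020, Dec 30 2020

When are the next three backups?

All Wednesdays; the gaps (28, 28, 35) vary with month length.
This is the last Wednesday of each month.
Last Wednesday of January 2021: Jan 27 2021.
Last Wednesday of February 2021: Feb 24 2021.
Last Wednesday of March 2021: Mar 31 2021.

Jan 27 2021, Feb 24 2021, Mar 31 2021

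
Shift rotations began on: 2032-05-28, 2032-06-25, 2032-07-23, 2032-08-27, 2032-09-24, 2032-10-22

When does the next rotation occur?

2032-11-26

All dates are Fridays, 28, 28, 35, 28, 28 days apart.
Specifically, the 4th Friday of each month.
4th Friday of November 2032: 2032-11-26.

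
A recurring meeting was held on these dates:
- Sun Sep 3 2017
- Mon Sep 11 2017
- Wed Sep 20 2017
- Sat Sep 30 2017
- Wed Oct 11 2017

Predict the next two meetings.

Mon Oct 23 2017, Sun Nov 5 2017

Gaps: 8, 9, 10, 11 days — each gap is 1 larger than the previous one.
Next gap: 12 days. Wed Oct 11 2017 + 12 days = Mon Oct 23 2017.
Next gap: 13 days. Mon Oct 23 2017 + 13 days = Sun Nov 5 2017.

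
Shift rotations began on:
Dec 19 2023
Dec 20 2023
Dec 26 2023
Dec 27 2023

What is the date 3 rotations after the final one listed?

Gaps: 1, 6, 1 days — not constant, but cyclic with period 2.
The events fall on every Tuesday and Wednesday.
The following Tuesday is Jan 2 2024.
The following Wednesday is Jan 3 2024.
The following Tuesday is Jan 9 2024.

Jan 9 2024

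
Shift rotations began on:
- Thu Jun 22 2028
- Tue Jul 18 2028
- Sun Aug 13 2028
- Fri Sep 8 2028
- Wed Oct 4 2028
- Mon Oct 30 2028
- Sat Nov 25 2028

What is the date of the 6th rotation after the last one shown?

Mon Apr 30 2029

Gaps between consecutive events: 26, 26, 26, 26, 26, 26 days — a constant 26-day interval.
Sat Nov 25 2028 + 26 days = Thu Dec 21 2028.
Thu Dec 21 2028 + 26 days = Tue Jan 16 2029.
Tue Jan 16 2029 + 26 days = Sun Feb 11 2029.
Sun Feb 11 2029 + 26 days = Fri Mar 9 2029.
Fri Mar 9 2029 + 26 days = Wed Apr 4 2029.
Wed Apr 4 2029 + 26 days = Mon Apr 30 2029.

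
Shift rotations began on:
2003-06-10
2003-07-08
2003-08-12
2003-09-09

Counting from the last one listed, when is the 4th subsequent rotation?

These are Tuesdays at 28- or 35-day spacing (28, 35, 28).
The pattern: 2nd Tuesday of the month.
2nd Tuesday of October 2003: 2003-10-14.
November 2003 — 2nd Tuesday is 2003-11-11.
2nd Tuesday of December 2003: 2003-12-09.
2nd Tuesday of January 2004: 2004-01-13.

2004-01-13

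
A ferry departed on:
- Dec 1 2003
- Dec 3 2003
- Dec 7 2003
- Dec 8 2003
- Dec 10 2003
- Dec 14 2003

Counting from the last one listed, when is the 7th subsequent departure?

Dec 29 2003

Every event lands on a Monday or Wednesday or Sunday (gaps cycle 2, 4, 1, 2, 4).
So the schedule is: every Monday, Wednesday and Sunday.
Next Monday: Dec 15 2003.
The following Wednesday is Dec 17 2003.
The following Sunday is Dec 21 2003.
The following Monday is Dec 22 2003.
Next Wednesday: Dec 24 2003.
The following Sunday is Dec 28 2003.
Next Monday: Dec 29 2003.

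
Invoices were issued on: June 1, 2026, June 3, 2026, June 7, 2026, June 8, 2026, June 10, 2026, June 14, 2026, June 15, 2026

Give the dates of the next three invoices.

Gaps: 2, 4, 1, 2, 4, 1 days — not constant, but cyclic with period 3.
The events fall on every Monday, Wednesday and Sunday.
The following Wednesday is June 17, 2026.
The following Sunday is June 21, 2026.
The following Monday is June 22, 2026.

June 17, 2026; June 21, 2026; June 22, 2026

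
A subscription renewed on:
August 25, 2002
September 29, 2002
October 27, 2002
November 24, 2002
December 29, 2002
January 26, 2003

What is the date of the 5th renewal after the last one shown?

All Sundays; the gaps (35, 28, 28, 35, 28) vary with month length.
This is the last Sunday of each month.
February 2003 ends with Sunday February 23, 2003.
Last Sunday of March 2003: March 30, 2003.
Last Sunday of April 2003: April 27, 2003.
Last Sunday of May 2003: May 25, 2003.
June 2003 ends with Sunday June 29, 2003.

June 29, 2003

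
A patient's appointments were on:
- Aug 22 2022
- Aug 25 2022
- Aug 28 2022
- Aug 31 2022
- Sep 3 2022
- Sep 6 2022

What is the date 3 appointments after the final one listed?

Sep 15 2022

The spacing is 3, 3, 3, 3, 3 days — always 3 days.
Sep 6 2022 + 3 days = Sep 9 2022.
Sep 9 2022 + 3 days = Sep 12 2022.
Sep 12 2022 + 3 days = Sep 15 2022.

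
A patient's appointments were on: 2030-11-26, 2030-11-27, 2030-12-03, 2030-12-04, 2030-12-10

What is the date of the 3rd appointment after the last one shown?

2030-12-18

Every event lands on a Tuesday or Wednesday (gaps cycle 1, 6, 1, 6).
So the schedule is: every Tuesday and Wednesday.
Next Wednesday: 2030-12-11.
Next Tuesday: 2030-12-17.
The following Wednesday is 2030-12-18.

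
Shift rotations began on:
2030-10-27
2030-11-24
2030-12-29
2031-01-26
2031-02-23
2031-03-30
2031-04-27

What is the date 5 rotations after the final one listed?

2031-09-28

Every date is a Sunday; gaps 28, 35, 28, 28, 35, 28 days.
Each is the last Sunday of its month (at least one falls on the 29th or later, ruling out '4th Sunday').
Last Sunday of May 2031: 2031-05-25.
Last Sunday of June 2031: 2031-06-29.
July 2031 ends with Sunday 2031-07-27.
Last Sunday of August 2031: 2031-08-31.
September 2031 ends with Sunday 2031-09-28.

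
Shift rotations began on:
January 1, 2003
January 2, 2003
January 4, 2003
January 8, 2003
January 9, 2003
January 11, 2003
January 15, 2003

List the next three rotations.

January 16, 2003; January 18, 2003; January 22, 2003

Every event lands on a Wednesday or Thursday or Saturday (gaps cycle 1, 2, 4, 1, 2, 4).
So the schedule is: every Wednesday, Thursday and Saturday.
The following Thursday is January 16, 2003.
The following Saturday is January 18, 2003.
Next Wednesday: January 22, 2003.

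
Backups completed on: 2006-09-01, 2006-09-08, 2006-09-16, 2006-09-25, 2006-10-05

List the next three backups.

The spacing grows by 1 each time: 7, 8, 9, 10 days.
Next gap: 11 days. 2006-10-05 + 11 days = 2006-10-16.
Next gap: 12 days. 2006-10-16 + 12 days = 2006-10-28.
Next gap: 13 days. 2006-10-28 + 13 days = 2006-11-10.

2006-10-16, 2006-10-28, 2006-11-10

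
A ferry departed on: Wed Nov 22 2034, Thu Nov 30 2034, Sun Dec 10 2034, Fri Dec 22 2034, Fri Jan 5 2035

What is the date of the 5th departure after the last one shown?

Sun Apr 15 2035

The spacing grows by 2 each time: 8, 10, 12, 14 days.
Next gap: 16 days. Fri Jan 5 2035 + 16 days = Sun Jan 21 2035.
Next gap: 18 days. Sun Jan 21 2035 + 18 days = Thu Feb 8 2035.
Next gap: 20 days. Thu Feb 8 2035 + 20 days = Wed Feb 28 2035.
Next gap: 22 days. Wed Feb 28 2035 + 22 days = Thu Mar 22 2035.
Next gap: 24 days. Thu Mar 22 2035 + 24 days = Sun Apr 15 2035.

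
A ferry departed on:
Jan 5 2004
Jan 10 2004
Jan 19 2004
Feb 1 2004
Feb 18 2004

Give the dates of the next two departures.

Mar 10 2004, Apr 4 2004

Intervals are 5, 9, 13, 17 days — an arithmetic progression with common difference 4.
Next gap: 21 days. Feb 18 2004 + 21 days = Mar 10 2004.
Next gap: 25 days. Mar 10 2004 + 25 days = Apr 4 2004.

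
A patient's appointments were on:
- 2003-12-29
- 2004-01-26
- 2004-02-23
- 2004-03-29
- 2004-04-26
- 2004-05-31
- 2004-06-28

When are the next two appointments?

All Mondays; the gaps (28, 28, 35, 28, 35, 28) vary with month length.
This is the last Monday of each month.
July 2004 ends with Monday 2004-07-26.
Last Monday of August 2004: 2004-08-30.

2004-07-26, 2004-08-30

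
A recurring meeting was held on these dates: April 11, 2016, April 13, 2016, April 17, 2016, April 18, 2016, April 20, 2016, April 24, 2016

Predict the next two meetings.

April 25, 2016; April 27, 2016

Gaps: 2, 4, 1, 2, 4 days — not constant, but cyclic with period 3.
The events fall on every Monday, Wednesday and Sunday.
The following Monday is April 25, 2016.
The following Wednesday is April 27, 2016.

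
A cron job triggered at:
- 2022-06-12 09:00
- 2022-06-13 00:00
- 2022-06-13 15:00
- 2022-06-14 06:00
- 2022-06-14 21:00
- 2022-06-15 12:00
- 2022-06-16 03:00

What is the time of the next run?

2022-06-16 18:00

The interval is a steady 15 hours (15, 15, 15, 15, 15, 15).
2022-06-16 03:00 + 15 h = 2022-06-16 18:00.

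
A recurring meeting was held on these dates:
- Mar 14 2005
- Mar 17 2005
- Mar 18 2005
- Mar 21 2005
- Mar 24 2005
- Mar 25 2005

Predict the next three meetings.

Mar 28 2005, Mar 31 2005, Apr 1 2005

Gaps: 3, 1, 3, 3, 1 days — not constant, but cyclic with period 3.
The events fall on every Monday, Thursday and Friday.
The following Monday is Mar 28 2005.
The following Thursday is Mar 31 2005.
Next Friday: Apr 1 2005.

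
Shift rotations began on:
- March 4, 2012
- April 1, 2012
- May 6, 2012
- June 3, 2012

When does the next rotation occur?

July 1, 2012

All dates are Sundays, 28, 35, 28 days apart.
Specifically, the 1st Sunday of each month.
July 2012 — 1st Sunday is July 1, 2012.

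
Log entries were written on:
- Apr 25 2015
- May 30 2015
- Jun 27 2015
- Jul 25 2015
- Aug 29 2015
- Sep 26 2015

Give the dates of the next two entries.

These are Saturdays with 35, 28, 28, 35, 28-day gaps.
Each is the final Saturday of its month — May 30 2015 is past the 28th, so '4th Saturday' doesn't fit.
October 2015 ends with Saturday Oct 31 2015.
Last Saturday of November 2015: Nov 28 2015.

Oct 31 2015, Nov 28 2015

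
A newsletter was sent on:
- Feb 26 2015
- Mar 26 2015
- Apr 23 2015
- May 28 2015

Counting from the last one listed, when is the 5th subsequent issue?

Oct 22 2015

Gaps: 28, 28, 35 days — a mix of 28 and 35. Every date is a Thursday.
Each is the 4th Thursday of its month.
4th Thursday of June 2015: Jun 25 2015.
4th Thursday of July 2015: Jul 23 2015.
August 2015 — 4th Thursday is Aug 27 2015.
September 2015 — 4th Thursday is Sep 24 2015.
4th Thursday of October 2015: Oct 22 2015.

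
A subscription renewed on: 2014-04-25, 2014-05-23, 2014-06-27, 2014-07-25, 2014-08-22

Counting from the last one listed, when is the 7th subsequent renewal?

All dates are Fridays, 28, 35, 28, 28 days apart.
Specifically, the 4th Friday of each month.
September 2014 — 4th Friday is 2014-09-26.
4th Friday of October 2014: 2014-10-24.
4th Friday of November 2014: 2014-11-28.
4th Friday of December 2014: 2014-12-26.
4th Friday of January 2015: 2015-01-23.
4th Friday of February 2015: 2015-02-27.
March 2015 — 4th Friday is 2015-03-27.

2015-03-27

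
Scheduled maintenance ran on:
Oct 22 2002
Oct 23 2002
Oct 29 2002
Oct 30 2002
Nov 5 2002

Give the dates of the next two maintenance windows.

Nov 6 2002, Nov 12 2002

Every event lands on a Tuesday or Wednesday (gaps cycle 1, 6, 1, 6).
So the schedule is: every Tuesday and Wednesday.
Next Wednesday: Nov 6 2002.
Next Tuesday: Nov 12 2002.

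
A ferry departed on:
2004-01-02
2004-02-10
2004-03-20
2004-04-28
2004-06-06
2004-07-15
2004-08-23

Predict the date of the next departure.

2004-10-01

Every event comes 39 days after the last (39, 39, 39, 39, 39, 39).
2004-08-23 + 39 days = 2004-10-01.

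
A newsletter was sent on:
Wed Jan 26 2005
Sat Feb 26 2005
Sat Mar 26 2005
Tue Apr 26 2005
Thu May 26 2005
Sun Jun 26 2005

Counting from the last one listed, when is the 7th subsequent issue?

Thu Jan 26 2006

Each date is the 26th; the gaps (31, 28, 31, 30, 31) track the month lengths.
The rule is the 26th of each month.
July 2005: Tue Jul 26 2005.
August 2005: Fri Aug 26 2005.
September 2005: Mon Sep 26 2005.
October 2005: Wed Oct 26 2005.
Next: November 2005 → Sat Nov 26 2005.
December 2005: Mon Dec 26 2005.
January 2006: Thu Jan 26 2006.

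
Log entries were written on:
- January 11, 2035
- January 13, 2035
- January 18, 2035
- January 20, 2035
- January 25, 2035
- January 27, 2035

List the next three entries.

February 1, 2035; February 3, 2035; February 8, 2035

The gap pattern 2, 5, 2, 5, 2 repeats every 2 events.
These are the Thursdays and Saturdays of each week.
The following Thursday is February 1, 2035.
Next Saturday: February 3, 2035.
The following Thursday is February 8, 2035.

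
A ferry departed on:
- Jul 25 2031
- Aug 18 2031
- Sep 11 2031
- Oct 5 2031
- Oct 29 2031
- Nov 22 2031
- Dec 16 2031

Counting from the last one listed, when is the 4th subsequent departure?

Mar 21 2032

Every event comes 24 days after the last (24, 24, 24, 24, 24, 24).
Dec 16 2031 + 24 days = Jan 9 2032.
Jan 9 2032 + 24 days = Feb 2 2032.
Feb 2 2032 + 24 days = Feb 26 2032.
Feb 26 2032 + 24 days = Mar 21 2032.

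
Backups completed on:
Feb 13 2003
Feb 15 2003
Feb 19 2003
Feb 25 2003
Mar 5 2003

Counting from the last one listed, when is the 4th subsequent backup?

Gaps: 2, 4, 6, 8 days — each gap is 2 larger than the previous one.
Next gap: 10 days. Mar 5 2003 + 10 days = Mar 15 2003.
Next gap: 12 days. Mar 15 2003 + 12 days = Mar 27 2003.
Next gap: 14 days. Mar 27 2003 + 14 days = Apr 10 2003.
Next gap: 16 days. Apr 10 2003 + 16 days = Apr 26 2003.

Apr 26 2003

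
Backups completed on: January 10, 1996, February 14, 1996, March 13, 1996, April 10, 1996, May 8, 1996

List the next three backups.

Gaps: 35, 28, 28, 28 days — a mix of 28 and 35. Every date is a Wednesday.
Each is the 2nd Wednesday of its month.
2nd Wednesday of June 1996: June 12, 1996.
July 1996 — 2nd Wednesday is July 10, 1996.
2nd Wednesday of August 1996: August 14, 1996.

June 12, 1996; July 10, 1996; August 14, 1996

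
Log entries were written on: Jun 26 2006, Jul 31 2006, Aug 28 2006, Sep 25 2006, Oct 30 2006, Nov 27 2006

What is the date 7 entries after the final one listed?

All Mondays; the gaps (35, 28, 28, 35, 28) vary with month length.
This is the last Monday of each month.
Last Monday of December 2006: Dec 25 2006.
January 2007 ends with Monday Jan 29 2007.
Last Monday of February 2007: Feb 26 2007.
March 2007 ends with Monday Mar 26 2007.
April 2007 ends with Monday Apr 30 2007.
Last Monday of May 2007: May 28 2007.
June 2007 ends with Monday Jun 25 2007.

Jun 25 2007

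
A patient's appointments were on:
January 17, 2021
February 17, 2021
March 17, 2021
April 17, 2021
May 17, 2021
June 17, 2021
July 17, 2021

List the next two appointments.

Each date is the 17th; the gaps (31, 28, 31, 30, 31, 30) track the month lengths.
The rule is the 17th of each month.
August 2021: August 17, 2021.
Next: September 2021 → September 17, 2021.

August 17, 2021; September 17, 2021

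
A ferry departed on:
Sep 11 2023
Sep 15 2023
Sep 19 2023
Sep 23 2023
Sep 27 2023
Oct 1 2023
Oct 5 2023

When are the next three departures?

Oct 9 2023, Oct 13 2023, Oct 17 2023

Every event comes 4 days after the last (4, 4, 4, 4, 4, 4).
Oct 5 2023 + 4 days = Oct 9 2023.
Oct 9 2023 + 4 days = Oct 13 2023.
Oct 13 2023 + 4 days = Oct 17 2023.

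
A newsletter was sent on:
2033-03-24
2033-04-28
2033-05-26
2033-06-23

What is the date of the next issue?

All dates are Thursdays, 35, 28, 28 days apart.
Specifically, the 4th Thursday of each month.
July 2033 — 4th Thursday is 2033-07-28.

2033-07-28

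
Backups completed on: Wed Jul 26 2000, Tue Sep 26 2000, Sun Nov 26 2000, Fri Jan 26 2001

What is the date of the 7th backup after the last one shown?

Tue Mar 26 2002

The day-of-month is always 26 (62, 61, 61 days between events).
So this recurs on the 26th of every 2 months.
March 2001: Mon Mar 26 2001.
Next: May 2001 → Sat May 26 2001.
Next: July 2001 → Thu Jul 26 2001.
September 2001: Wed Sep 26 2001.
Next: November 2001 → Mon Nov 26 2001.
January 2002: Sat Jan 26 2002.
Next: March 2002 → Tue Mar 26 2002.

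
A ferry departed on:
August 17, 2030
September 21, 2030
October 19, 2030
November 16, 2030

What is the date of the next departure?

December 21, 2030

These are Saturdays at 28- or 35-day spacing (35, 28, 28).
The pattern: 3rd Saturday of the month.
December 2030 — 3rd Saturday is December 21, 2030.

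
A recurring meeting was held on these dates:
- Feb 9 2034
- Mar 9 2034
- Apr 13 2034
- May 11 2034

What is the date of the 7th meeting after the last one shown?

Dec 14 2034

All dates are Thursdays, 28, 35, 28 days apart.
Specifically, the 2nd Thursday of each month.
2nd Thursday of June 2034: Jun 8 2034.
2nd Thursday of July 2034: Jul 13 2034.
2nd Thursday of August 2034: Aug 10 2034.
2nd Thursday of September 2034: Sep 14 2034.
2nd Thursday of October 2034: Oct 12 2034.
2nd Thursday of November 2034: Nov 9 2034.
2nd Thursday of December 2034: Dec 14 2034.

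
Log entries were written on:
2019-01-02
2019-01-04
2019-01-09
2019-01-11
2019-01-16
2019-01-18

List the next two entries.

Every event lands on a Wednesday or Friday (gaps cycle 2, 5, 2, 5, 2).
So the schedule is: every Wednesday and Friday.
Next Wednesday: 2019-01-23.
The following Friday is 2019-01-25.

2019-01-23, 2019-01-25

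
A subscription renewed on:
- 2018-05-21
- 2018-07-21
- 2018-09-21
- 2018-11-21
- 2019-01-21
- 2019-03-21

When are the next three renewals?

Gaps: 61, 62, 61, 61, 59 days — not constant. Every event is on the 21st of the month.
Pattern: the 21st of every 2 months.
Next: May 2019 → 2019-05-21.
Next: July 2019 → 2019-07-21.
Next: September 2019 → 2019-09-21.

2019-05-21, 2019-07-21, 2019-09-21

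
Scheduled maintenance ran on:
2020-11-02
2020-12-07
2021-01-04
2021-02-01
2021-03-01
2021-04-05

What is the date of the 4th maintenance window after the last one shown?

All dates are Mondays, 35, 28, 28, 28, 35 days apart.
Specifically, the 1st Monday of each month.
1st Monday of May 2021: 2021-05-03.
June 2021 — 1st Monday is 2021-06-07.
1st Monday of July 2021: 2021-07-05.
August 2021 — 1st Monday is 2021-08-02.

2021-08-02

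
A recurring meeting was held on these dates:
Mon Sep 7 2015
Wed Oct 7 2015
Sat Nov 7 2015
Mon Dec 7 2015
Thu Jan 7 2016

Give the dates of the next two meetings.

Sun Feb 7 2016, Mon Mar 7 2016

Gaps: 30, 31, 30, 31 days — not constant. Every event is on the 7th of the month.
Pattern: the 7th of each month.
Next: February 2016 → Sun Feb 7 2016.
Next: March 2016 → Mon Mar 7 2016.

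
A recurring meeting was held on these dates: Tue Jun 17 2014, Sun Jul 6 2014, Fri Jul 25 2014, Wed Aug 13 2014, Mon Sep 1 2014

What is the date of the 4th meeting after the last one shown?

Sun Nov 16 2014

The spacing is 19, 19, 19, 19 days — always 19 days.
Mon Sep 1 2014 + 19 days = Sat Sep 20 2014.
Sat Sep 20 2014 + 19 days = Thu Oct 9 2014.
Thu Oct 9 2014 + 19 days = Tue Oct 28 2014.
Tue Oct 28 2014 + 19 days = Sun Nov 16 2014.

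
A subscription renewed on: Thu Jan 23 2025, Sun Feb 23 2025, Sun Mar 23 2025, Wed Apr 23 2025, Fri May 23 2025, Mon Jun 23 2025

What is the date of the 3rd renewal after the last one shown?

The day-of-month is always 23 (31, 28, 31, 30, 31 days between events).
So this recurs on the 23rd of each month.
Next: July 2025 → Wed Jul 23 2025.
Next: August 2025 → Sat Aug 23 2025.
Next: September 2025 → Tue Sep 23 2025.

Tue Sep 23 2025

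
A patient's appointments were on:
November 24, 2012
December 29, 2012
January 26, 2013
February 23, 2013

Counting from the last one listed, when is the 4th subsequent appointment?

June 29, 2013

Every date is a Saturday; gaps 35, 28, 28 days.
Each is the last Saturday of its month (at least one falls on the 29th or later, ruling out '4th Saturday').
March 2013 ends with Saturday March 30, 2013.
Last Saturday of April 2013: April 27, 2013.
Last Saturday of May 2013: May 25, 2013.
June 2013 ends with Saturday June 29, 2013.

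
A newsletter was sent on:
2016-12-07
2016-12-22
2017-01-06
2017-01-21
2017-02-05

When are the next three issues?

2017-02-20, 2017-03-07, 2017-03-22

Gaps between consecutive events: 15, 15, 15, 15 days — a constant 15-day interval.
2017-02-05 + 15 days = 2017-02-20.
2017-02-20 + 15 days = 2017-03-07.
2017-03-07 + 15 days = 2017-03-22.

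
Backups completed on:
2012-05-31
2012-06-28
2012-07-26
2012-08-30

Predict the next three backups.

All Thursdays; the gaps (28, 28, 35) vary with month length.
This is the last Thursday of each month.
September 2012 ends with Thursday 2012-09-27.
October 2012 ends with Thursday 2012-10-25.
Last Thursday of November 2012: 2012-11-29.

2012-09-27, 2012-10-25, 2012-11-29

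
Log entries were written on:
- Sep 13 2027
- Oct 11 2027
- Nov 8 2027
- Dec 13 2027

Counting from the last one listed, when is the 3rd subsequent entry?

These are Mondays at 28- or 35-day spacing (28, 28, 35).
The pattern: 2nd Monday of the month.
2nd Monday of January 2028: Jan 10 2028.
2nd Monday of February 2028: Feb 14 2028.
2nd Monday of March 2028: Mar 13 2028.

Mar 13 2028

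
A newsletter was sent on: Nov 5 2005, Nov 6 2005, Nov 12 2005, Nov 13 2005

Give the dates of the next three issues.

Every event lands on a Saturday or Sunday (gaps cycle 1, 6, 1).
So the schedule is: every Saturday and Sunday.
Next Saturday: Nov 19 2005.
The following Sunday is Nov 20 2005.
Next Saturday: Nov 26 2005.

Nov 19 2005, Nov 20 2005, Nov 26 2005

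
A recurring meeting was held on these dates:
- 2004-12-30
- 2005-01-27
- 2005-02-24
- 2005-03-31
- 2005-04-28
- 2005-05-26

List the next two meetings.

2005-06-30, 2005-07-28

All Thursdays; the gaps (28, 28, 35, 28, 28) vary with month length.
This is the last Thursday of each month.
June 2005 ends with Thursday 2005-06-30.
Last Thursday of July 2005: 2005-07-28.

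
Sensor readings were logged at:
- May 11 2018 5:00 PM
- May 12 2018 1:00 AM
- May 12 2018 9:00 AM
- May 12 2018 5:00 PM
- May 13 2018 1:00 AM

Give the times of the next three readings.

May 13 2018 9:00 AM, May 13 2018 5:00 PM, May 14 2018 1:00 AM

The interval is a steady 8 hours (8, 8, 8, 8).
May 13 2018 1:00 AM + 8 h = May 13 2018 9:00 AM.
May 13 2018 9:00 AM + 8 h = May 13 2018 5:00 PM.
May 13 2018 5:00 PM + 8 h = May 14 2018 1:00 AM.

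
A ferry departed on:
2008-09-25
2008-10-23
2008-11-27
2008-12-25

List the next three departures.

These are Thursdays at 28- or 35-day spacing (28, 35, 28).
The pattern: 4th Thursday of the month.
January 2009 — 4th Thursday is 2009-01-22.
4th Thursday of February 2009: 2009-02-26.
March 2009 — 4th Thursday is 2009-03-26.

2009-01-22, 2009-02-26, 2009-03-26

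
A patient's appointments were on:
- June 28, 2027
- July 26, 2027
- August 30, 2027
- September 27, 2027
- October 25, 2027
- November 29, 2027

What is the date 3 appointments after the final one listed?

February 28, 2028

These are Mondays with 28, 35, 28, 28, 35-day gaps.
Each is the final Monday of its month — August 30, 2027 is past the 28th, so '4th Monday' doesn't fit.
Last Monday of December 2027: December 27, 2027.
Last Monday of January 2028: January 31, 2028.
Last Monday of February 2028: February 28, 2028.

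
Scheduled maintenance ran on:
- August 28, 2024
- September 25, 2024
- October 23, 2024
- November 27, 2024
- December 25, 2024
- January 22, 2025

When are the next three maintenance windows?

Gaps: 28, 28, 35, 28, 28 days — a mix of 28 and 35. Every date is a Wednesday.
Each is the 4th Wednesday of its month.
4th Wednesday of February 2025: February 26, 2025.
March 2025 — 4th Wednesday is March 26, 2025.
April 2025 — 4th Wednesday is April 23, 2025.

February 26, 2025; March 26, 2025; April 23, 2025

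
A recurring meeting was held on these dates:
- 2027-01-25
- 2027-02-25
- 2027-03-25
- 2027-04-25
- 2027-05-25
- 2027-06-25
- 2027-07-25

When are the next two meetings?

2027-08-25, 2027-09-25

Gaps: 31, 28, 31, 30, 31, 30 days — not constant. Every event is on the 25th of the month.
Pattern: the 25th of each month.
August 2027: 2027-08-25.
September 2027: 2027-09-25.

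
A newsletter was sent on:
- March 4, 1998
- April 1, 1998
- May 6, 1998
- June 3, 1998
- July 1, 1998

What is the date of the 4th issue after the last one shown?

November 4, 1998

These are Wednesdays at 28- or 35-day spacing (28, 35, 28, 28).
The pattern: 1st Wednesday of the month.
August 1998 — 1st Wednesday is August 5, 1998.
September 1998 — 1st Wednesday is September 2, 1998.
October 1998 — 1st Wednesday is October 7, 1998.
1st Wednesday of November 1998: November 4, 1998.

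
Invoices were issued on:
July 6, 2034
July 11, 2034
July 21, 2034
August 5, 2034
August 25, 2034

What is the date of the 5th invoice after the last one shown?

The spacing grows by 5 each time: 5, 10, 15, 20 days.
Next gap: 25 days. August 25, 2034 + 25 days = September 19, 2034.
Next gap: 30 days. September 19, 2034 + 30 days = October 19, 2034.
Next gap: 35 days. October 19, 2034 + 35 days = November 23, 2034.
Next gap: 40 days. November 23, 2034 + 40 days = January 2, 2035.
Next gap: 45 days. January 2, 2035 + 45 days = February 16, 2035.

February 16, 2035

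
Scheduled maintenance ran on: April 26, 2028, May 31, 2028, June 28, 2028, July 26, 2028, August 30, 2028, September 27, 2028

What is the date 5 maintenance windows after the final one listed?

Every date is a Wednesday; gaps 35, 28, 28, 35, 28 days.
Each is the last Wednesday of its month (at least one falls on the 29th or later, ruling out '4th Wednesday').
Last Wednesday of October 2028: October 25, 2028.
Last Wednesday of November 2028: November 29, 2028.
December 2028 ends with Wednesday December 27, 2028.
January 2029 ends with Wednesday January 31, 2029.
February 2029 ends with Wednesday February 28, 2029.

February 28, 2029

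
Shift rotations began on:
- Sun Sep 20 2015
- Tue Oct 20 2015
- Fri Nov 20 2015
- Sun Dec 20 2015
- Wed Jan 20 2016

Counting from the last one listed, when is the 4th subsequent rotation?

Fri May 20 2016

The day-of-month is always 20 (30, 31, 30, 31 days between events).
So this recurs on the 20th of each month.
February 2016: Sat Feb 20 2016.
March 2016: Sun Mar 20 2016.
April 2016: Wed Apr 20 2016.
May 2016: Fri May 20 2016.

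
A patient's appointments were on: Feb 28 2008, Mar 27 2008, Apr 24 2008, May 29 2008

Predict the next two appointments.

All Thursdays; the gaps (28, 28, 35) vary with month length.
This is the last Thursday of each month.
Last Thursday of June 2008: Jun 26 2008.
Last Thursday of July 2008: Jul 31 2008.

Jun 26 2008, Jul 31 2008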